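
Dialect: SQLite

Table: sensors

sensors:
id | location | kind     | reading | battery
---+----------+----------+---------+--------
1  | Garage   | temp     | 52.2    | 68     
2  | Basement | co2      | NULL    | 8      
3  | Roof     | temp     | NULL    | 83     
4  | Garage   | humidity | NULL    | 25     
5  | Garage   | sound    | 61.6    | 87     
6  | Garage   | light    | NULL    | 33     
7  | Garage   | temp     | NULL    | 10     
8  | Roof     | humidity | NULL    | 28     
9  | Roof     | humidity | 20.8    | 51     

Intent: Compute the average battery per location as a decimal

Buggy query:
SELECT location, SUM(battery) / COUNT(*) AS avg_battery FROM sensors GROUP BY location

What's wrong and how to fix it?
Bug: SUM(battery) and COUNT(*) are both integers; the division truncates the fractional part

Fix: Multiply by 1.0 (or CAST to REAL) to force floating-point division

Corrected query:
SELECT location, SUM(battery) * 1.0 / COUNT(*) AS avg_battery FROM sensors GROUP BY location

Result:
location | avg_battery
---------+------------
Basement | 8          
Garage   | 44.6       
Roof     | 54         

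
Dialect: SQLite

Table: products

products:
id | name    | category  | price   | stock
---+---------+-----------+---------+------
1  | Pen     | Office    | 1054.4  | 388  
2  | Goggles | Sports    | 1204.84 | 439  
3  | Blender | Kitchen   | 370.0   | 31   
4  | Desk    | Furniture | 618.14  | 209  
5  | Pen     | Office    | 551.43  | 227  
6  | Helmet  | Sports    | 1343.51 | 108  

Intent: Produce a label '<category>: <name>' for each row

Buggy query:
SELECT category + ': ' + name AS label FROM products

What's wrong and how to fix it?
Bug: '+' is numeric addition; on text columns SQLite converts them to 0 instead of concatenating

Fix: Replace + with || to concatenate text

Corrected query:
SELECT category || ': ' || name AS label FROM products

Result:
label           
----------------
Office: Pen     
Sports: Goggles 
Kitchen: Blender
Furniture: Desk 
Office: Pen     
Sports: Helmet  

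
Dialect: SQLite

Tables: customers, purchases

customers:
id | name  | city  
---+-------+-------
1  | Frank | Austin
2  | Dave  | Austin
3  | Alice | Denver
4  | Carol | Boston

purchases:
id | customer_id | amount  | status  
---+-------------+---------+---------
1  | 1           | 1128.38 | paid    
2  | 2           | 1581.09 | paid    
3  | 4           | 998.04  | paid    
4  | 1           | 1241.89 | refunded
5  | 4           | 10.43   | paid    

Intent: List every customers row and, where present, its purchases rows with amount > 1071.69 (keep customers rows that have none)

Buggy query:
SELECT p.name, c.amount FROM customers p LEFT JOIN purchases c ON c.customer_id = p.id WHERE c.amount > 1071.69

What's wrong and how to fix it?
Bug: A WHERE condition on the right-hand table after LEFT JOIN drops unmatched parents

Fix: Move the right-table condition into the ON clause so unmatched parents are kept

Corrected query:
SELECT p.name, c.amount FROM customers p LEFT JOIN purchases c ON c.customer_id = p.id AND c.amount > 1071.69

Result:
name  | amount 
------+--------
Frank | 1128.38
Frank | 1241.89
Dave  | 1581.09
Alice | NULL   
Carol | NULL   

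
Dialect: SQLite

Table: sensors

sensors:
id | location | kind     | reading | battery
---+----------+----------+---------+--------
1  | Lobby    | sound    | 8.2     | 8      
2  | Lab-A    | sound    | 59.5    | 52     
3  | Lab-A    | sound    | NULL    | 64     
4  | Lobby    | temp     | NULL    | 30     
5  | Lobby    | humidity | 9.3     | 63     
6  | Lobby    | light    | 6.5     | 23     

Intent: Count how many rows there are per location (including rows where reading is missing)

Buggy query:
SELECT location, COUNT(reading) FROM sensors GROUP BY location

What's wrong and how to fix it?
Bug: COUNT(column) counts non-NULL values only; rows with NULL reading aren't counted

Fix: Use COUNT(*) to count all rows regardless of NULL

Corrected query:
SELECT location, COUNT(*) FROM sensors GROUP BY location

Result:
location | COUNT(*)
---------+---------
Lab-A    | 2       
Lobby    | 4       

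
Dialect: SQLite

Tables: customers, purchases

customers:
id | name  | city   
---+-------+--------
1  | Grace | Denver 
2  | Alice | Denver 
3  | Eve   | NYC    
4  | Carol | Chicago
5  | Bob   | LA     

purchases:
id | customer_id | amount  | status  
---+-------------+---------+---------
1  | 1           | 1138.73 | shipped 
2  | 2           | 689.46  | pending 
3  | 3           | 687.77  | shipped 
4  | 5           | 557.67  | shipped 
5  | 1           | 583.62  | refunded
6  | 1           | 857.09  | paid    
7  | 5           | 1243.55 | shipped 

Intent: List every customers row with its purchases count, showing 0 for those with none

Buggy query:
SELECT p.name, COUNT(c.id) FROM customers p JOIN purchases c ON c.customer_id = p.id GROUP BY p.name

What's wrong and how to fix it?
Bug: INNER JOIN drops customers rows that have no matching purchases rows

Fix: Switch to LEFT JOIN to retain unmatched parent rows

Corrected query:
SELECT p.name, COUNT(c.id) FROM customers p LEFT JOIN purchases c ON c.customer_id = p.id GROUP BY p.name

Result:
name  | COUNT(c.id)
------+------------
Alice | 1          
Bob   | 2          
Carol | 0          
Eve   | 1          
Grace | 3          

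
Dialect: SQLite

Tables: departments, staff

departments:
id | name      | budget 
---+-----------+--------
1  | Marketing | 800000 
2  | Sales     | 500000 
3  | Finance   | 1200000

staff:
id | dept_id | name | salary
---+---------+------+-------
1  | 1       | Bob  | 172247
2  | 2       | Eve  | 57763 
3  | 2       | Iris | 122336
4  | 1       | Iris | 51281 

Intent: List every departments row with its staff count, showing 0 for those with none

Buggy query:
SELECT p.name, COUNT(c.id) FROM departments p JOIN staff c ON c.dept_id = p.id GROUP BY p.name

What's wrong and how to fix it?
Bug: INNER JOIN drops departments rows that have no matching staff rows

Fix: Switch to LEFT JOIN to retain unmatched parent rows

Corrected query:
SELECT p.name, COUNT(c.id) FROM departments p LEFT JOIN staff c ON c.dept_id = p.id GROUP BY p.name

Result:
name      | COUNT(c.id)
----------+------------
Finance   | 0          
Marketing | 2          
Sales     | 2          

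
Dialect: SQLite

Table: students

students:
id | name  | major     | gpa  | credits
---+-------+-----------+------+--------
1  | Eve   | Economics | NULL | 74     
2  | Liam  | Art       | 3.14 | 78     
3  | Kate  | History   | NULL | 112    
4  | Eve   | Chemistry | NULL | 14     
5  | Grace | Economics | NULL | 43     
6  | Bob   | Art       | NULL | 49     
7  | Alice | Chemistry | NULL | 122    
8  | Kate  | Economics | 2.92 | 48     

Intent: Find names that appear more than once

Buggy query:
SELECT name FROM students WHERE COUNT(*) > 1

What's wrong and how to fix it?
Bug: COUNT(*) is an aggregate and cannot be used in WHERE

Fix: GROUP BY name, then filter groups with HAVING COUNT(*) > 1

Corrected query:
SELECT name FROM students GROUP BY name HAVING COUNT(*) > 1

Result:
name
----
Eve 
Kate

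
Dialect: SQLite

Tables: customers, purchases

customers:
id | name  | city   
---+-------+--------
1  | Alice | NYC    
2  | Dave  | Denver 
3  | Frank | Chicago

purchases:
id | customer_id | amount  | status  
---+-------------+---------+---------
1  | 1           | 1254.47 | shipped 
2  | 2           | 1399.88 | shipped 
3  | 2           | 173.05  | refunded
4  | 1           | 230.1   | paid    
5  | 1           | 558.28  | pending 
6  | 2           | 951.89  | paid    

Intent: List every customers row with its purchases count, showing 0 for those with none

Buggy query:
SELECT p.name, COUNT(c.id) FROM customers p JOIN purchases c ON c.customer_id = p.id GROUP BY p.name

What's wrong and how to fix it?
Bug: INNER JOIN drops customers rows that have no matching purchases rows

Fix: Use LEFT JOIN so parents without children still appear (COUNT(c.id) gives 0)

Corrected query:
SELECT p.name, COUNT(c.id) FROM customers p LEFT JOIN purchases c ON c.customer_id = p.id GROUP BY p.name

Result:
name  | COUNT(c.id)
------+------------
Alice | 3          
Dave  | 3          
Frank | 0          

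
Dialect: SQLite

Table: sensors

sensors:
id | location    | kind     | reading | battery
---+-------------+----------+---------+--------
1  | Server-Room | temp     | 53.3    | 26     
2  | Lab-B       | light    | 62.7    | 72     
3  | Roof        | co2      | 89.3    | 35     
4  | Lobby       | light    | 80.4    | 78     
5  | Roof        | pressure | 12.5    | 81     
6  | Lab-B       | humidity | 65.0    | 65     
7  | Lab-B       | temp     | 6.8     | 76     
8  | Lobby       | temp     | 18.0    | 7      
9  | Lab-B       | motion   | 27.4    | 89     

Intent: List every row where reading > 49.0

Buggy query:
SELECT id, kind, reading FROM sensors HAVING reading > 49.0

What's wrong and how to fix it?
Bug: HAVING filters the output of aggregation, but this query has no GROUP BY and no aggregate functions, so SQLite rejects it (HAVING clause on a non-aggregate query); the condition here is per row

Fix: Use WHERE for row-level filtering

Corrected query:
SELECT id, kind, reading FROM sensors WHERE reading > 49.0

Result:
id | kind     | reading
---+----------+--------
1  | temp     | 53.3   
2  | light    | 62.7   
3  | co2      | 89.3   
4  | light    | 80.4   
6  | humidity | 65     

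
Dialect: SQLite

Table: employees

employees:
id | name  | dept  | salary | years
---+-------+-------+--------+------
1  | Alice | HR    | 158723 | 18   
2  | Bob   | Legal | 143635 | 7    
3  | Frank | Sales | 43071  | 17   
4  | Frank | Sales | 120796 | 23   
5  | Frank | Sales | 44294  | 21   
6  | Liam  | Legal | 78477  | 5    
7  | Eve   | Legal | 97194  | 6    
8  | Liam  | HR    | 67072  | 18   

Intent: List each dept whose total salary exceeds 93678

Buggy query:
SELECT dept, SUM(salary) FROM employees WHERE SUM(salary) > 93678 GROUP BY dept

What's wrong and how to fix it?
Bug: SUM(salary) is an aggregate, but WHERE filters rows before aggregation

Fix: Move the aggregate condition to a HAVING clause

Corrected query:
SELECT dept, SUM(salary) FROM employees GROUP BY dept HAVING SUM(salary) > 93678

Result:
dept  | SUM(salary)
------+------------
HR    | 225795     
Legal | 319306     
Sales | 208161     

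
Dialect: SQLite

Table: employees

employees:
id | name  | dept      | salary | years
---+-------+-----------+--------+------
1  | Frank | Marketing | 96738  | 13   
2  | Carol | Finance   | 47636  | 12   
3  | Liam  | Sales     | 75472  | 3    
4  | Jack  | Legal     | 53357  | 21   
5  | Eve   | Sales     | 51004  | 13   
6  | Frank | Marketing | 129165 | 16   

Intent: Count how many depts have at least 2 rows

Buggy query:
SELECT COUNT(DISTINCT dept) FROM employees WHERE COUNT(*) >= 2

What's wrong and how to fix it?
Bug: WHERE filters individual rows, not groups, so a group-level COUNT is invalid there

Fix: Use a subquery that GROUPs and filters with HAVING, then count its rows

Corrected query:
SELECT COUNT(*) FROM (SELECT dept FROM employees GROUP BY dept HAVING COUNT(*) >= 2)

Result:
COUNT(*)
--------
2       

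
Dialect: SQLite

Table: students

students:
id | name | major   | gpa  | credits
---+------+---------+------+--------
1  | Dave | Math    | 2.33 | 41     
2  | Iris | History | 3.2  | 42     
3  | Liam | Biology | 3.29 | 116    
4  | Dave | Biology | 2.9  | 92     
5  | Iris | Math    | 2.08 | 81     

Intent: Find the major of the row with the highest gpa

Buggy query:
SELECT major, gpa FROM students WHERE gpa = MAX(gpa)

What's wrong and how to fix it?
Bug: MAX(gpa) is an aggregate and cannot be used directly in WHERE

Fix: Use a subquery: WHERE gpa = (SELECT MAX(gpa) FROM students)

Corrected query:
SELECT major, gpa FROM students WHERE gpa = (SELECT MAX(gpa) FROM students)

Result:
major   | gpa 
--------+-----
Biology | 3.29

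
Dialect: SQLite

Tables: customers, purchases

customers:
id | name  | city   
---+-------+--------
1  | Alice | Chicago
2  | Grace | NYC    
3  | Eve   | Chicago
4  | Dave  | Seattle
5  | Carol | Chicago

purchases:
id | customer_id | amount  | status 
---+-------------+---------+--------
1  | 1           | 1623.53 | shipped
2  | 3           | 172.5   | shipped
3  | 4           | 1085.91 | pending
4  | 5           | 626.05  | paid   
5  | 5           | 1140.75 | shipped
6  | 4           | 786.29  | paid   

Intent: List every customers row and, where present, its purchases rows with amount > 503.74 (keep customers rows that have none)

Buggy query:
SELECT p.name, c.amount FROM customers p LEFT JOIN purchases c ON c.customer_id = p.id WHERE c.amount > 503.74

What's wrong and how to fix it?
Bug: Filtering c.amount in WHERE discards the NULL rows produced by LEFT JOIN, turning it into an inner join

Fix: Move the right-table condition into the ON clause so unmatched parents are kept

Corrected query:
SELECT p.name, c.amount FROM customers p LEFT JOIN purchases c ON c.customer_id = p.id AND c.amount > 503.74

Result:
name  | amount 
------+--------
Alice | 1623.53
Grace | NULL   
Eve   | NULL   
Dave  | 786.29 
Dave  | 1085.91
Carol | 626.05 
Carol | 1140.75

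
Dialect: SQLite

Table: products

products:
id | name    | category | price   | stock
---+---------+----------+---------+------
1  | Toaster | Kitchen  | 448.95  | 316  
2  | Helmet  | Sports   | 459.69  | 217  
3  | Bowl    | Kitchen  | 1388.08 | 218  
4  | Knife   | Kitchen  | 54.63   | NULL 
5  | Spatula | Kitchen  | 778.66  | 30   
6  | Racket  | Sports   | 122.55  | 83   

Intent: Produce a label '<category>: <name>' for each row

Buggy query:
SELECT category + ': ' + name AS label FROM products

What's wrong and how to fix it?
Bug: SQLite uses || for string concatenation; + coerces text to numbers (yielding 0)

Fix: Replace + with || to concatenate text

Corrected query:
SELECT category || ': ' || name AS label FROM products

Result:
label           
----------------
Kitchen: Toaster
Sports: Helmet  
Kitchen: Bowl   
Kitchen: Knife  
Kitchen: Spatula
Sports: Racket  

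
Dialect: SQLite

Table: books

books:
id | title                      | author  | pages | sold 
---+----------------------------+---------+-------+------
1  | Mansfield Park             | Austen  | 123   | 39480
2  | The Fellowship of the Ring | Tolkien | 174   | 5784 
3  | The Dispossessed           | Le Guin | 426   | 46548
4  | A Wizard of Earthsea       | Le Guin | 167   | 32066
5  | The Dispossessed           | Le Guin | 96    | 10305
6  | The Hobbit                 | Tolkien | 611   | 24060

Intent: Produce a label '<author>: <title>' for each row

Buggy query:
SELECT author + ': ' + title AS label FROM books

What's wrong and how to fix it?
Bug: '+' is numeric addition; on text columns SQLite converts them to 0 instead of concatenating

Fix: Use the || operator for string concatenation

Corrected query:
SELECT author || ': ' || title AS label FROM books

Result:
label                              
-----------------------------------
Austen: Mansfield Park             
Tolkien: The Fellowship of the Ring
Le Guin: The Dispossessed          
Le Guin: A Wizard of Earthsea      
Le Guin: The Dispossessed          
Tolkien: The Hobbit                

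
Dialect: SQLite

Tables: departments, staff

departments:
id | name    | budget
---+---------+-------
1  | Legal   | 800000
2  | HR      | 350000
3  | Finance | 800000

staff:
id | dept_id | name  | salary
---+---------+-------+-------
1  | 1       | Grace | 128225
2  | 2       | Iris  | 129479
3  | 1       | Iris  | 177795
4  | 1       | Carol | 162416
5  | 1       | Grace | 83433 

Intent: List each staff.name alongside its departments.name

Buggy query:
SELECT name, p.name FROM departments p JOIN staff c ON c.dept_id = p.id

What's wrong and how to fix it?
Bug: 'name' exists in both joined tables, so the database can't tell which one is meant

Fix: Qualify the column with its table alias (c.name)

Corrected query:
SELECT c.name, p.name FROM departments p JOIN staff c ON c.dept_id = p.id

Result:
name  | name 
------+------
Grace | Legal
Iris  | HR   
Iris  | Legal
Carol | Legal
Grace | Legal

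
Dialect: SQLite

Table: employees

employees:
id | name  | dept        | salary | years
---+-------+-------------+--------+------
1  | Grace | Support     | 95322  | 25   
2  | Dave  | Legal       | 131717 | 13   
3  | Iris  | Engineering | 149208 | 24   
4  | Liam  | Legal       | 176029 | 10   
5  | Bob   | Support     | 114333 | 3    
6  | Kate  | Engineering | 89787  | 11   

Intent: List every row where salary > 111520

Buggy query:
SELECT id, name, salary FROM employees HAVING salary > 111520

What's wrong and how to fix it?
Bug: This is a non-aggregate query (no GROUP BY, no aggregates), so in SQLite the HAVING clause is invalid here; a row-level condition belongs in WHERE

Fix: Replace HAVING with WHERE since the condition applies to individual rows

Corrected query:
SELECT id, name, salary FROM employees WHERE salary > 111520

Result:
id | name | salary
---+------+-------
2  | Dave | 131717
3  | Iris | 149208
4  | Liam | 176029
5  | Bob  | 114333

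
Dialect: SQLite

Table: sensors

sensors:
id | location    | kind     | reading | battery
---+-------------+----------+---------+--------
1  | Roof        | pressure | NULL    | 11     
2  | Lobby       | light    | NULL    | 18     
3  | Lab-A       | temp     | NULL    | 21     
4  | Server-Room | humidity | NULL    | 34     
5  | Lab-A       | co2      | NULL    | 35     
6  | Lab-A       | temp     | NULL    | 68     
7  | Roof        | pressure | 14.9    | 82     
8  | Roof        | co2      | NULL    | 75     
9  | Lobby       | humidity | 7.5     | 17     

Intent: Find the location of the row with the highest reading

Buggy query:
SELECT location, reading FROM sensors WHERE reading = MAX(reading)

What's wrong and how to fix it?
Bug: MAX(reading) is an aggregate and cannot be used directly in WHERE

Fix: Wrap MAX in a scalar subquery so WHERE compares against a single value

Corrected query:
SELECT location, reading FROM sensors WHERE reading = (SELECT MAX(reading) FROM sensors)

Result:
location | reading
---------+--------
Roof     | 14.9   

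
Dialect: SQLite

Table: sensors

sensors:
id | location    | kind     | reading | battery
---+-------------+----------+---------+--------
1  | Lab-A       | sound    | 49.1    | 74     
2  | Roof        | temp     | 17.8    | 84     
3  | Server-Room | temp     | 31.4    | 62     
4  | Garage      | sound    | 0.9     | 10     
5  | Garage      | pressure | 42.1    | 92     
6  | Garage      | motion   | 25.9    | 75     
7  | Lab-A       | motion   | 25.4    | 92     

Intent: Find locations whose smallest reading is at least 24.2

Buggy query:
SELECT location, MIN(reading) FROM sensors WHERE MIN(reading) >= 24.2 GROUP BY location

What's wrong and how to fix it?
Bug: Aggregates like MIN are computed per group after WHERE runs

Fix: Use HAVING for the per-group MIN condition

Corrected query:
SELECT location, MIN(reading) FROM sensors GROUP BY location HAVING MIN(reading) >= 24.2

Result:
location    | MIN(reading)
------------+-------------
Lab-A       | 25.4        
Server-Room | 31.4        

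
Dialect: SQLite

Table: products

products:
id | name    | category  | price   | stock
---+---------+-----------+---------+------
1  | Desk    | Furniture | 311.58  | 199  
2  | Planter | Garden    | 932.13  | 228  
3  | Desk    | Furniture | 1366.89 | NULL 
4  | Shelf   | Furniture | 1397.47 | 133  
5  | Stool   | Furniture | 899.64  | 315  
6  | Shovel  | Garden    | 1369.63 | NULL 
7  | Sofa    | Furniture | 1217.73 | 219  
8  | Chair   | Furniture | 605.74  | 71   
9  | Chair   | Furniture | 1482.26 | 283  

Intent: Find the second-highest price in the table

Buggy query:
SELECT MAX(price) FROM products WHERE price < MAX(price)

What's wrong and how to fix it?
Bug: The inner MAX is an aggregate inside WHERE, which is not allowed

Fix: Put the inner MAX in a scalar subquery

Corrected query:
SELECT MAX(price) FROM products WHERE price < (SELECT MAX(price) FROM products)

Result:
MAX(price)
----------
1397.47   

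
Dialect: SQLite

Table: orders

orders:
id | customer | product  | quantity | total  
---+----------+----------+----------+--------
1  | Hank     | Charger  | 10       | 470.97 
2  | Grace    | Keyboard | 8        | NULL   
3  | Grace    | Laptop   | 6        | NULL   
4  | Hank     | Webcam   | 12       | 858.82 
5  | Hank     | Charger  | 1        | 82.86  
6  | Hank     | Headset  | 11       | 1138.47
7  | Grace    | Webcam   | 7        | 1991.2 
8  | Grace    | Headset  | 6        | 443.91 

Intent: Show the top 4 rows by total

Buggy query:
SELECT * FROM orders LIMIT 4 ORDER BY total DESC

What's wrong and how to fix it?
Bug: LIMIT must come after ORDER BY

Fix: Sort with ORDER BY, then apply LIMIT

Corrected query:
SELECT * FROM orders ORDER BY total DESC LIMIT 4

Result:
id | customer | product | quantity | total  
---+----------+---------+----------+--------
7  | Grace    | Webcam  | 7        | 1991.2 
6  | Hank     | Headset | 11       | 1138.47
4  | Hank     | Webcam  | 12       | 858.82 
1  | Hank     | Charger | 10       | 470.97 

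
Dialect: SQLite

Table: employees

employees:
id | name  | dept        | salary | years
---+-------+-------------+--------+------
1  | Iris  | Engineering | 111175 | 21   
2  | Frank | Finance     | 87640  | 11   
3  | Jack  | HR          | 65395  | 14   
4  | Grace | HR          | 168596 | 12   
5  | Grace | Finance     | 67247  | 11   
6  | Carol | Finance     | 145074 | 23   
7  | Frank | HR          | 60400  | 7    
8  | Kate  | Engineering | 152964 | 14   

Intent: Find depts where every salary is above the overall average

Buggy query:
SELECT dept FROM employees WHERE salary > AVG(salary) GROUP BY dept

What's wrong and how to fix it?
Bug: AVG() is an aggregate; it can't sit directly in WHERE

Fix: Compute the overall average in a scalar subquery and compare each group's MIN against it in HAVING

Corrected query:
SELECT dept FROM employees GROUP BY dept HAVING MIN(salary) > (SELECT AVG(salary) FROM employees)

Result:
dept       
-----------
Engineering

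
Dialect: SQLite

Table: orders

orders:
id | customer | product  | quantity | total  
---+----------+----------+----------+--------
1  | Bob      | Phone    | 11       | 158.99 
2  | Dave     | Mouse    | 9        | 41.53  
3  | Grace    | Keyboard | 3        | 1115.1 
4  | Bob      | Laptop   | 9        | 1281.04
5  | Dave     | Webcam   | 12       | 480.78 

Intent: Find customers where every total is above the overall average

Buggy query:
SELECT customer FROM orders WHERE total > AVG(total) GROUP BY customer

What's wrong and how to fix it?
Bug: AVG() is an aggregate; it can't sit directly in WHERE

Fix: Compute the overall average in a scalar subquery and compare each group's MIN against it in HAVING

Corrected query:
SELECT customer FROM orders GROUP BY customer HAVING MIN(total) > (SELECT AVG(total) FROM orders)

Result:
customer
--------
Grace   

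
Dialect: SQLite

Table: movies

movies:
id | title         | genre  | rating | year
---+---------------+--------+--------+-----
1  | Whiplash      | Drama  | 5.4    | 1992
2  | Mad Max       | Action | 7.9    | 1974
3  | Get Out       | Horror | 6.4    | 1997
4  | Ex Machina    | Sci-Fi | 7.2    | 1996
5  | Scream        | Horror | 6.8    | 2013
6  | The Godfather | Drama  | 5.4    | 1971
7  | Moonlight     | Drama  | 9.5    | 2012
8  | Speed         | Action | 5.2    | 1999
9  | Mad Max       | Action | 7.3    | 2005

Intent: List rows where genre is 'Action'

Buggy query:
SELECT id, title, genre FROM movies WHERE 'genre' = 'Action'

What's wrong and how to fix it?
Bug: 'genre' in single quotes is a string literal, not the column; the comparison is literal-vs-literal and never true

Fix: Remove the quotes around the column name (or use double quotes for an identifier)

Corrected query:
SELECT id, title, genre FROM movies WHERE genre = 'Action'

Result:
id | title   | genre 
---+---------+-------
2  | Mad Max | Action
8  | Speed   | Action
9  | Mad Max | Action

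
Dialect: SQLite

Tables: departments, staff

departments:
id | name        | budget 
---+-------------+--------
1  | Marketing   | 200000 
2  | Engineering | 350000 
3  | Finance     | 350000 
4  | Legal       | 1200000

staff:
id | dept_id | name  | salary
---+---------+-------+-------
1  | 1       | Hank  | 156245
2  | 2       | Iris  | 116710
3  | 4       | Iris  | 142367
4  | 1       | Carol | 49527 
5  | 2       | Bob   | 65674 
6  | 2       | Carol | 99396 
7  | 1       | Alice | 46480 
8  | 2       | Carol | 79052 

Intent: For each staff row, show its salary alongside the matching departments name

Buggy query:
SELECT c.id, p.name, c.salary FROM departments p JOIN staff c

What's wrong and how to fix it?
Bug: Missing join condition: each staff row is matched to all departments rows instead of just its own

Fix: Specify the join condition linking the foreign key to the parent id

Corrected query:
SELECT c.id, p.name, c.salary FROM departments p JOIN staff c ON c.dept_id = p.id

Result:
id | name        | salary
---+-------------+-------
1  | Marketing   | 156245
2  | Engineering | 116710
3  | Legal       | 142367
4  | Marketing   | 49527 
5  | Engineering | 65674 
6  | Engineering | 99396 
7  | Marketing   | 46480 
8  | Engineering | 79052 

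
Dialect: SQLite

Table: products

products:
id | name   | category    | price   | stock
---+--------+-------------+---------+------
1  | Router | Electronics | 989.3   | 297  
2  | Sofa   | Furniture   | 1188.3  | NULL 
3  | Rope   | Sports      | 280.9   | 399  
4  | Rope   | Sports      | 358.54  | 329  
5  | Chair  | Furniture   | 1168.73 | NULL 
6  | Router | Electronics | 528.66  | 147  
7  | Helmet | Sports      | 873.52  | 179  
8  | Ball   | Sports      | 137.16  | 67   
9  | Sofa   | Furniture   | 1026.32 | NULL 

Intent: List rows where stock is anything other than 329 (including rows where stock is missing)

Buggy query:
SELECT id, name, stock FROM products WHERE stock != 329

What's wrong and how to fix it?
Bug: 'stock != 329' is unknown when stock is NULL, so NULL rows are silently excluded

Fix: Handle NULL separately with IS NULL alongside the inequality

Corrected query:
SELECT id, name, stock FROM products WHERE stock != 329 OR stock IS NULL

Result:
id | name   | stock
---+--------+------
1  | Router | 297  
2  | Sofa   | NULL 
3  | Rope   | 399  
5  | Chair  | NULL 
6  | Router | 147  
7  | Helmet | 179  
8  | Ball   | 67   
9  | Sofa   | NULL 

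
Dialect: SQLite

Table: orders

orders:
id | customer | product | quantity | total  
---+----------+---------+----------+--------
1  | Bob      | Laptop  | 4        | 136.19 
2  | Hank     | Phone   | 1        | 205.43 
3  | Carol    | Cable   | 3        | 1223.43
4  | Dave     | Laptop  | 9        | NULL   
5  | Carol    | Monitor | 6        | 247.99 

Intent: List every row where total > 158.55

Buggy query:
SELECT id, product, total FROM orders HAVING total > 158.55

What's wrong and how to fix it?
Bug: HAVING filters the output of aggregation, but this query has no GROUP BY and no aggregate functions, so SQLite rejects it (HAVING clause on a non-aggregate query); the condition here is per row

Fix: Replace HAVING with WHERE since the condition applies to individual rows

Corrected query:
SELECT id, product, total FROM orders WHERE total > 158.55

Result:
id | product | total  
---+---------+--------
2  | Phone   | 205.43 
3  | Cable   | 1223.43
5  | Monitor | 247.99 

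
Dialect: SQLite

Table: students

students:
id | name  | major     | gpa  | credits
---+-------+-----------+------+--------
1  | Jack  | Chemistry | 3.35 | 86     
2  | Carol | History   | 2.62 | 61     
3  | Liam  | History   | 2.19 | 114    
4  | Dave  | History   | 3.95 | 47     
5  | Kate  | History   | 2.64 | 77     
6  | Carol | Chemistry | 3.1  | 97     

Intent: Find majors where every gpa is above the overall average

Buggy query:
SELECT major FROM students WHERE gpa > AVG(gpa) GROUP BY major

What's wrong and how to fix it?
Bug: AVG() is an aggregate; it can't sit directly in WHERE

Fix: Compute the overall average in a scalar subquery and compare each group's MIN against it in HAVING

Corrected query:
SELECT major FROM students GROUP BY major HAVING MIN(gpa) > (SELECT AVG(gpa) FROM students)

Result:
major    
---------
Chemistry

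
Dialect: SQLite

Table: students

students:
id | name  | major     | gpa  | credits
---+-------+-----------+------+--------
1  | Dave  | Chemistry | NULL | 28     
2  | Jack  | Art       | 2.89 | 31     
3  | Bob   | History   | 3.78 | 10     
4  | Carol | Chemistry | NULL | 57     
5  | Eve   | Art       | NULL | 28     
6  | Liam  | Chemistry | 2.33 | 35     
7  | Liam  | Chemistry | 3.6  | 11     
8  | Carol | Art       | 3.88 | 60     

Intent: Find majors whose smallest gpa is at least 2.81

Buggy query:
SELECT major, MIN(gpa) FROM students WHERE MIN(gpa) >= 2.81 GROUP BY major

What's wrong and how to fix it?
Bug: Aggregates like MIN are computed per group after WHERE runs

Fix: Use HAVING for the per-group MIN condition

Corrected query:
SELECT major, MIN(gpa) FROM students GROUP BY major HAVING MIN(gpa) >= 2.81

Result:
major   | MIN(gpa)
--------+---------
Art     | 2.89    
History | 3.78    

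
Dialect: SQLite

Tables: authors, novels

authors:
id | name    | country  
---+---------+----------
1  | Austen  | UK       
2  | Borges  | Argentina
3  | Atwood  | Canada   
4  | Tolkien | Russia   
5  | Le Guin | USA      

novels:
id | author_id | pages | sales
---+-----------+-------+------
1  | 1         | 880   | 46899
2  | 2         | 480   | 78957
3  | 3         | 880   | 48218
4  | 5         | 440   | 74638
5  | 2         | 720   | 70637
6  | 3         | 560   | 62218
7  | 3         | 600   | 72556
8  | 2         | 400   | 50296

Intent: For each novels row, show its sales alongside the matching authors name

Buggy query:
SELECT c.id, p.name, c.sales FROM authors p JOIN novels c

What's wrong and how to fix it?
Bug: JOIN with no ON clause produces a cartesian product; every novels row pairs with every authors row

Fix: Specify the join condition linking the foreign key to the parent id

Corrected query:
SELECT c.id, p.name, c.sales FROM authors p JOIN novels c ON c.author_id = p.id

Result:
id | name    | sales
---+---------+------
1  | Austen  | 46899
2  | Borges  | 78957
3  | Atwood  | 48218
4  | Le Guin | 74638
5  | Borges  | 70637
6  | Atwood  | 62218
7  | Atwood  | 72556
8  | Borges  | 50296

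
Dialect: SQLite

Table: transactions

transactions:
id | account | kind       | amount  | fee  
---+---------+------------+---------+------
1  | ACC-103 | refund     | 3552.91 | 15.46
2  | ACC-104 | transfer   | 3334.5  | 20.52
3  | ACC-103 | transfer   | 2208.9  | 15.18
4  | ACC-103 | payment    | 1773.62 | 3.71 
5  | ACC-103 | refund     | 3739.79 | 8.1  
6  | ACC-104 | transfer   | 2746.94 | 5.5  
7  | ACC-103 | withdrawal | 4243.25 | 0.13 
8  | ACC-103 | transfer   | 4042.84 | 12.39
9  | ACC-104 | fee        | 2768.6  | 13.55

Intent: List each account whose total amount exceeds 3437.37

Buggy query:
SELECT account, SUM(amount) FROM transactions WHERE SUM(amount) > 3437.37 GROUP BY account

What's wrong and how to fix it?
Bug: SUM(amount) is an aggregate, but WHERE filters rows before aggregation

Fix: Use HAVING (which filters groups after aggregation) instead of WHERE

Corrected query:
SELECT account, SUM(amount) FROM transactions GROUP BY account HAVING SUM(amount) > 3437.37

Result:
account | SUM(amount)
--------+------------
ACC-103 | 19561.31   
ACC-104 | 8850.04    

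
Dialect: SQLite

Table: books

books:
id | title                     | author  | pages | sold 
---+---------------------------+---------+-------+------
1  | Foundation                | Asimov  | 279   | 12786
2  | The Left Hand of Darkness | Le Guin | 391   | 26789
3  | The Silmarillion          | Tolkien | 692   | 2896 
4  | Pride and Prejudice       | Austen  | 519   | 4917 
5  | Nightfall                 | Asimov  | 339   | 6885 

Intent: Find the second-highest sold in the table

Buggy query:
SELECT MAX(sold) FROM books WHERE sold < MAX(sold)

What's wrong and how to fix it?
Bug: The inner MAX is an aggregate inside WHERE, which is not allowed

Fix: Compute the overall MAX in a subquery, then take MAX of rows below it

Corrected query:
SELECT MAX(sold) FROM books WHERE sold < (SELECT MAX(sold) FROM books)

Result:
MAX(sold)
---------
12786    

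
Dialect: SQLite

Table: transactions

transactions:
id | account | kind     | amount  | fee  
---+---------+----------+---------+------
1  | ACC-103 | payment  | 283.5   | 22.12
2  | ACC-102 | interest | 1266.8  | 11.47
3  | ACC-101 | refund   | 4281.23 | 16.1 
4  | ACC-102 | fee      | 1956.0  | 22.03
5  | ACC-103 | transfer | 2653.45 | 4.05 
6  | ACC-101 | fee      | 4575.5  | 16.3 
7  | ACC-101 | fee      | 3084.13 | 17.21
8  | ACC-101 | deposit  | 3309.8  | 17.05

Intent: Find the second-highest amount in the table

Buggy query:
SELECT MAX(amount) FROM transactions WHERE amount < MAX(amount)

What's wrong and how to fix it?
Bug: The inner MAX is an aggregate inside WHERE, which is not allowed

Fix: Compute the overall MAX in a subquery, then take MAX of rows below it

Corrected query:
SELECT MAX(amount) FROM transactions WHERE amount < (SELECT MAX(amount) FROM transactions)

Result:
MAX(amount)
-----------
4281.23    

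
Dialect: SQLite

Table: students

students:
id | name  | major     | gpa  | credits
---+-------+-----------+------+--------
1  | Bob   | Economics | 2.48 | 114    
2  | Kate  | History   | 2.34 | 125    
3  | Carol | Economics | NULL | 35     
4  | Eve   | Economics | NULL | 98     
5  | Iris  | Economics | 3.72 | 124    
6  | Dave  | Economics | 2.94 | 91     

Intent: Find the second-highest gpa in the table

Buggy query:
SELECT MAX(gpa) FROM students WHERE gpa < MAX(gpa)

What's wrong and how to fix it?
Bug: The inner MAX is an aggregate inside WHERE, which is not allowed

Fix: Compute the overall MAX in a subquery, then take MAX of rows below it

Corrected query:
SELECT MAX(gpa) FROM students WHERE gpa < (SELECT MAX(gpa) FROM students)

Result:
MAX(gpa)
--------
2.94    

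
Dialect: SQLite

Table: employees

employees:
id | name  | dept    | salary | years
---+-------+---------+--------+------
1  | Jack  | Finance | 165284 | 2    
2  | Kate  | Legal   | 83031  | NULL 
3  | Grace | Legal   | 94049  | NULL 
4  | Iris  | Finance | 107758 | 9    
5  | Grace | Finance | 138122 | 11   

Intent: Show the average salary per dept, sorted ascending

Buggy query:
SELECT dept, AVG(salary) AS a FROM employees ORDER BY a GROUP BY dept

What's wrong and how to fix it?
Bug: GROUP BY must precede ORDER BY

Fix: Reorder: SELECT … FROM … GROUP BY … ORDER BY …

Corrected query:
SELECT dept, AVG(salary) AS a FROM employees GROUP BY dept ORDER BY a

Result:
dept    | a            
--------+--------------
Legal   | 88540        
Finance | 137054.666667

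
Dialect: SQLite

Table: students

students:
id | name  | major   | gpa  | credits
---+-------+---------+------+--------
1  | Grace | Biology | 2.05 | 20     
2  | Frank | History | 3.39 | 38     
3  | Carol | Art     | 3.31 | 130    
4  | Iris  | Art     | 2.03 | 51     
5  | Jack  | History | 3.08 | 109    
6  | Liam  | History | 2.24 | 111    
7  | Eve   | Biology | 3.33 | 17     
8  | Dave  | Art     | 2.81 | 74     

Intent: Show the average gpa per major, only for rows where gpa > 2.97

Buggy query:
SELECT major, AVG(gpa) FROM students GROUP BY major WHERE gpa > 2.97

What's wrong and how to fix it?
Bug: WHERE cannot follow GROUP BY

Fix: Move the WHERE clause before GROUP BY

Corrected query:
SELECT major, AVG(gpa) FROM students WHERE gpa > 2.97 GROUP BY major

Result:
major   | AVG(gpa)
--------+---------
Art     | 3.31    
Biology | 3.33    
History | 3.235   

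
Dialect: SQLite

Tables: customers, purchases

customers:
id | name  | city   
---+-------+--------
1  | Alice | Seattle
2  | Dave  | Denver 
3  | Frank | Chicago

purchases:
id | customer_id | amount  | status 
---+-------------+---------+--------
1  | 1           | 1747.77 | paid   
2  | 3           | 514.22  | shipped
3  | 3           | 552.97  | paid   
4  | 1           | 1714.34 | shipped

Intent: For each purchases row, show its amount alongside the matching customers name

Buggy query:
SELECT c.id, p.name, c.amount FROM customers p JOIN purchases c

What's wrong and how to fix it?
Bug: JOIN with no ON clause produces a cartesian product; every purchases row pairs with every customers row

Fix: Specify the join condition linking the foreign key to the parent id

Corrected query:
SELECT c.id, p.name, c.amount FROM customers p JOIN purchases c ON c.customer_id = p.id

Result:
id | name  | amount 
---+-------+--------
1  | Alice | 1747.77
2  | Frank | 514.22 
3  | Frank | 552.97 
4  | Alice | 1714.34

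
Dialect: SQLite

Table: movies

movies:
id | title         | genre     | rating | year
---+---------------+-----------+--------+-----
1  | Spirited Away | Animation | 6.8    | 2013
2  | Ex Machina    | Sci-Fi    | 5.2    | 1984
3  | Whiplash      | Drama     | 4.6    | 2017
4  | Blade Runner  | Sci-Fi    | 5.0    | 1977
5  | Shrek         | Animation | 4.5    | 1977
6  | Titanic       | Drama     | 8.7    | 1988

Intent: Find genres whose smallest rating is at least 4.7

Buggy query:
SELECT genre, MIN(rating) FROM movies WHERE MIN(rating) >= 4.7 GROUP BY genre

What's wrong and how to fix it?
Bug: Aggregates like MIN are computed per group after WHERE runs

Fix: Use HAVING for the per-group MIN condition

Corrected query:
SELECT genre, MIN(rating) FROM movies GROUP BY genre HAVING MIN(rating) >= 4.7

Result:
genre  | MIN(rating)
-------+------------
Sci-Fi | 5          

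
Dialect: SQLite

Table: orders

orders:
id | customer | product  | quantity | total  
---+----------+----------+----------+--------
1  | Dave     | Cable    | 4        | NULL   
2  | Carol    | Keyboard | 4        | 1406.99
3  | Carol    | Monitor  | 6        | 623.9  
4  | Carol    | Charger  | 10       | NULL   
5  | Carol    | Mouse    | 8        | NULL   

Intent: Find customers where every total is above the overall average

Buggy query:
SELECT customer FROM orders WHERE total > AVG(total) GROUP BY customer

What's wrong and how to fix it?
Bug: WHERE evaluates per row before aggregation, so AVG() is unavailable

Fix: Use a subquery for AVG and a HAVING MIN(...) filter so the condition holds for every row in the group

Corrected query:
SELECT customer FROM orders GROUP BY customer HAVING MIN(total) > (SELECT AVG(total) FROM orders)

Result:
(no rows)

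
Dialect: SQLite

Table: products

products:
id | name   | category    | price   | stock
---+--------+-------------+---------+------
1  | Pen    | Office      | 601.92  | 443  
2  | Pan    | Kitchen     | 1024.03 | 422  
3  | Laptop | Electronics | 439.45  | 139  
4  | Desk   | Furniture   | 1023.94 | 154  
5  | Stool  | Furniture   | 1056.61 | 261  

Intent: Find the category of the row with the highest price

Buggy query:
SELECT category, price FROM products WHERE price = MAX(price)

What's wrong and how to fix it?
Bug: WHERE is evaluated per row; an aggregate over the whole table isn't defined there

Fix: Use a subquery: WHERE price = (SELECT MAX(price) FROM products)

Corrected query:
SELECT category, price FROM products WHERE price = (SELECT MAX(price) FROM products)

Result:
category  | price  
----------+--------
Furniture | 1056.61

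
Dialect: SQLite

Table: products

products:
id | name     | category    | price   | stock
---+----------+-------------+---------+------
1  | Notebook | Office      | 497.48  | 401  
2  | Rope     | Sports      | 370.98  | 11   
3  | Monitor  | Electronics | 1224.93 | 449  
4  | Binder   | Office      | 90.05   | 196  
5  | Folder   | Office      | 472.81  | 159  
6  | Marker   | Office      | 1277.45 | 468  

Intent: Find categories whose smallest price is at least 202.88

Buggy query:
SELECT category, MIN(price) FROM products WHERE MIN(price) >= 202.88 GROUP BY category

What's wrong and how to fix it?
Bug: MIN() in WHERE is a misuse of aggregate

Fix: Use HAVING for the per-group MIN condition

Corrected query:
SELECT category, MIN(price) FROM products GROUP BY category HAVING MIN(price) >= 202.88

Result:
category    | MIN(price)
------------+-----------
Electronics | 1224.93   
Sports      | 370.98    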